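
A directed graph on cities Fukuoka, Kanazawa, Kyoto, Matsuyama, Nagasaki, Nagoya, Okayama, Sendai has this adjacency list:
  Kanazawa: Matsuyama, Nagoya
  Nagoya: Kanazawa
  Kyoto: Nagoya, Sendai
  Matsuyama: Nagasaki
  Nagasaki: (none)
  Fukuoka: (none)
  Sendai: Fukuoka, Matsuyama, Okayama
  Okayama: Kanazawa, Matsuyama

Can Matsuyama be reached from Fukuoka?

No

Fukuoka has no outgoing edges, so nothing is reachable from it.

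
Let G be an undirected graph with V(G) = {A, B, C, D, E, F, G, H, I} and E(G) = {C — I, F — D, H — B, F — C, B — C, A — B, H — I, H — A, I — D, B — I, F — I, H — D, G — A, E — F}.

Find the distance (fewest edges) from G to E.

5

Distance 0: G.
Distance 1: A.
Distance 2: B, H.
Distance 3: C, D, I.
Distance 4: F.
Distance 5: E — contains E.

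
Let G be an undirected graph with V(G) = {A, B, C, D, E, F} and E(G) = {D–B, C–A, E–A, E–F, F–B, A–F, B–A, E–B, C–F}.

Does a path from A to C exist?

Yes

Explore from A.
Distance 1: reach B, C, E, F.
Found C.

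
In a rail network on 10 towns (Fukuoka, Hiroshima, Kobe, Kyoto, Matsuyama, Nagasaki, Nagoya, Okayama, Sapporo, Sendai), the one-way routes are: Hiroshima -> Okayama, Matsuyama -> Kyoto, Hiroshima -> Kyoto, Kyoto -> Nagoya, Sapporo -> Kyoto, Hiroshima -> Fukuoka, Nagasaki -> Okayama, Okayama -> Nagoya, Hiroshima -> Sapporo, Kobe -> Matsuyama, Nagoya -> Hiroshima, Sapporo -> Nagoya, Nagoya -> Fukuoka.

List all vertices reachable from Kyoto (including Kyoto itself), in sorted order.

Start at Kyoto.
Its neighbours: Nagoya.
Then their neighbours: Fukuoka, Hiroshima.
Then next layer: Okayama, Sapporo.
Nothing further is reachable.

Fukuoka, Hiroshima, Kyoto, Nagoya, Okayama, Sapporo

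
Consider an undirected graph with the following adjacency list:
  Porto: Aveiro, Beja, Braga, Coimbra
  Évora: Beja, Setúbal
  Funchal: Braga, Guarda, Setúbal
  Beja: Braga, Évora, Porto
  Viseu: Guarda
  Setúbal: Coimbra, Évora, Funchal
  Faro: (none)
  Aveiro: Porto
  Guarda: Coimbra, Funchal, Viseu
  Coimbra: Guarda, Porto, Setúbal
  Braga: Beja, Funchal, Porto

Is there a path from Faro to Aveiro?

Faro has no edges, so nothing is reachable from it.

No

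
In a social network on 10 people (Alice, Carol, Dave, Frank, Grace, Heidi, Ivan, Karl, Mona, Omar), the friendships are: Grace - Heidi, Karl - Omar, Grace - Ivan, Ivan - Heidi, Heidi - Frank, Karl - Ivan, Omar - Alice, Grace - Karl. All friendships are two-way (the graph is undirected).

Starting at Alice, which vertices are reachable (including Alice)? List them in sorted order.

Start at Alice.
Its neighbours: Omar.
Then their neighbours: Karl.
Then next layer: Grace, Ivan.
Then next layer: Heidi.
Then next layer: Frank.
Nothing further is reachable.

Alice, Frank, Grace, Heidi, Ivan, Karl, Omar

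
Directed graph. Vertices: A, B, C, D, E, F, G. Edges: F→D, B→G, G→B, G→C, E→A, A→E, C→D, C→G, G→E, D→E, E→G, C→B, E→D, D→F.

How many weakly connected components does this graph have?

From A: component {A, B, C, D, E, F, G}.
That's 1 component.

1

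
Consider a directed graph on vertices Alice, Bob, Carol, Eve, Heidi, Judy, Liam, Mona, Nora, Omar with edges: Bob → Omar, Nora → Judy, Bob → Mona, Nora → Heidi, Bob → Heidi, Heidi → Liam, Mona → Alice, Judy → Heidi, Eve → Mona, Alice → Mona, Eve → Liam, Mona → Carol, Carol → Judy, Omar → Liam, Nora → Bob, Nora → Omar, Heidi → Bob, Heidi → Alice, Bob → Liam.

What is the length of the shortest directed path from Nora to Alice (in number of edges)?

2

Distance 0: Nora.
Distance 1: Bob, Heidi, Judy, Omar.
Distance 2: Alice, Liam, Mona — contains Alice.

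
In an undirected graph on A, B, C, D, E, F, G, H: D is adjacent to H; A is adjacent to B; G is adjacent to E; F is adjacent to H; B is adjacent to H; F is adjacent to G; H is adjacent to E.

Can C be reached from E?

No

Explore from E.
Distance 1: reach G, H.
Distance 2: reach B, D, F.
Distance 3: reach A.
The search is exhausted without reaching C; it lies in a different component.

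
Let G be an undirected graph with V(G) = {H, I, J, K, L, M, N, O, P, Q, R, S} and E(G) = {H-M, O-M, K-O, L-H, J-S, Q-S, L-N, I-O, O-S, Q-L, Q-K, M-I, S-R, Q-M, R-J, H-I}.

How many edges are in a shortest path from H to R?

Distance 0: H.
Distance 1: I, L, M.
Distance 2: N, O, Q.
Distance 3: K, S.
Distance 4: J, R — contains R.

4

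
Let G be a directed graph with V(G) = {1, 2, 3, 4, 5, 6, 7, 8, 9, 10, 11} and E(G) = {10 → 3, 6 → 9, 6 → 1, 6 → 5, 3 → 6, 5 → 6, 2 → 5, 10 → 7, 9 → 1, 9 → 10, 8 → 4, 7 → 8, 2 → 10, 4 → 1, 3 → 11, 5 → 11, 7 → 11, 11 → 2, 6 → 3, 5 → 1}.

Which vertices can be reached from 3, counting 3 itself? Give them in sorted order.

1, 2, 3, 4, 5, 6, 7, 8, 9, 10, 11

Start at 3.
Its neighbours: 6, 11.
Then their neighbours: 1, 2, 5, 9.
Then next layer: 10.
Then next layer: 7.
Then next layer: 8.
Then next layer: 4.
Every vertex is now reached.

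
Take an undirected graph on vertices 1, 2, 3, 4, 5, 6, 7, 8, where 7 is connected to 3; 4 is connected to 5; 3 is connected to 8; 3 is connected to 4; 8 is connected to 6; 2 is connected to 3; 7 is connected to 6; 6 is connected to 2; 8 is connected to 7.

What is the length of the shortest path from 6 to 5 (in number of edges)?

4

Distance 0: 6.
Distance 1: 2, 7, 8.
Distance 2: 3.
Distance 3: 4.
Distance 4: 5 — contains 5.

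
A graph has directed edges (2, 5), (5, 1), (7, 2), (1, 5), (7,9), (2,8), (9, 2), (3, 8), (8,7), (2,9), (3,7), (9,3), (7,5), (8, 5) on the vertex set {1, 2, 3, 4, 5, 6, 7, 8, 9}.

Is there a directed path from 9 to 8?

Explore from 9.
Distance 1: reach 2, 3.
Distance 2: reach 5, 7, 8.
Found 8.

Yes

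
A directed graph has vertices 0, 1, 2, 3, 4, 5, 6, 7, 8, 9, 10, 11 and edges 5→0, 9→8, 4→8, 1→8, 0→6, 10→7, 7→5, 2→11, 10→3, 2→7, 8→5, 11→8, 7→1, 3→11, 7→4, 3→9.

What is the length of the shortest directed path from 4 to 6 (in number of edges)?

Distance 0: 4.
Distance 1: 8.
Distance 2: 5.
Distance 3: 0.
Distance 4: 6 — contains 6.

4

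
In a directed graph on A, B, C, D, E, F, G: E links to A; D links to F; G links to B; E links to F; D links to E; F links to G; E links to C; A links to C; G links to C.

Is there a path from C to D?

C has no outgoing edges, so nothing is reachable from it.

No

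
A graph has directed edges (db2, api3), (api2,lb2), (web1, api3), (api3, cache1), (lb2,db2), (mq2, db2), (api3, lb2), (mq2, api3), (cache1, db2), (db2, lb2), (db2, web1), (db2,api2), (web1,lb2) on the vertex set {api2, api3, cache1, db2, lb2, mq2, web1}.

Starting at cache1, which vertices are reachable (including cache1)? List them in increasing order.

api2, api3, cache1, db2, lb2, web1

Start at cache1.
Its neighbours: db2.
Then their neighbours: api2, api3, lb2, web1.
Nothing further is reachable.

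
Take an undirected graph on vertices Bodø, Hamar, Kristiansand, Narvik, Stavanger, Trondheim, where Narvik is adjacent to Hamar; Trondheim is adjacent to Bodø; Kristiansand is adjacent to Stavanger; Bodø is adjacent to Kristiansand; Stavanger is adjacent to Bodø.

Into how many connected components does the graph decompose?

From Bodø: component {Bodø, Kristiansand, Stavanger, Trondheim}.
From Hamar: component {Hamar, Narvik}.
That's 2 components.

2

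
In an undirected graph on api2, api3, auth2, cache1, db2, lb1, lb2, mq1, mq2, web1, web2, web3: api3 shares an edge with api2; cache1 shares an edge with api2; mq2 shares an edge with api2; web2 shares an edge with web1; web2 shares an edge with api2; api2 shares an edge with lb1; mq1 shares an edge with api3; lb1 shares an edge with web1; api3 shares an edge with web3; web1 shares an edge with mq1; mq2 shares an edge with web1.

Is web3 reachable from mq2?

Explore from mq2.
Distance 1: reach api2, web1.
Distance 2: reach api3, cache1, lb1, mq1, web2.
Distance 3: reach web3.
Found web3.

Yes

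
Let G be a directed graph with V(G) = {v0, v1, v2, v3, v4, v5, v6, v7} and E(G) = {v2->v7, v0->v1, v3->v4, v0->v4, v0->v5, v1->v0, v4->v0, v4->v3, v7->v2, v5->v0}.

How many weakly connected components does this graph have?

3

From v0: component {v0, v1, v3, v4, v5}.
From v2: component {v2, v7}.
From v6: component {v6}.
That's 3 components.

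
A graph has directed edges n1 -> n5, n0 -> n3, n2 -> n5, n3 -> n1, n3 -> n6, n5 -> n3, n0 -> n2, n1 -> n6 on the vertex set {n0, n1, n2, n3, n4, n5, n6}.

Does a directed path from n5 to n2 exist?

No

Explore from n5.
Distance 1: reach n3.
Distance 2: reach n1, n6.
The search from n5 is exhausted; no directed path reaches n2.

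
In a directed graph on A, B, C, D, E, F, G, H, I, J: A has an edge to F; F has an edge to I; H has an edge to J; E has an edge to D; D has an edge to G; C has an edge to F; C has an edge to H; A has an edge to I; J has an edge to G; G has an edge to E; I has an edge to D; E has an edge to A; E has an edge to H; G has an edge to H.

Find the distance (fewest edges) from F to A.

Distance 0: F.
Distance 1: I.
Distance 2: D.
Distance 3: G.
Distance 4: E, H.
Distance 5: A, J — contains A.

5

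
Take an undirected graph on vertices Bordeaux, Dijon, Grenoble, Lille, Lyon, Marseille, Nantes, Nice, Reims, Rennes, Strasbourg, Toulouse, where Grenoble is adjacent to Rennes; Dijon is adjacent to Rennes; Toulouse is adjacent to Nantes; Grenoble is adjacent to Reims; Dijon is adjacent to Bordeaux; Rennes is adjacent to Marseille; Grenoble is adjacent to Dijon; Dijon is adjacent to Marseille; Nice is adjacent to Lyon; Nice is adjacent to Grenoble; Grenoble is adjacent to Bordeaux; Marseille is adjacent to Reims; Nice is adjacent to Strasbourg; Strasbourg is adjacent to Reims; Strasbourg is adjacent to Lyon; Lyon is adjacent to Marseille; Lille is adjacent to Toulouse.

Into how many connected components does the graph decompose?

From Bordeaux: component {Bordeaux, Dijon, Grenoble, Lyon, Marseille, Nice, Reims, Rennes, Strasbourg}.
From Lille: component {Lille, Nantes, Toulouse}.
That's 2 components.

2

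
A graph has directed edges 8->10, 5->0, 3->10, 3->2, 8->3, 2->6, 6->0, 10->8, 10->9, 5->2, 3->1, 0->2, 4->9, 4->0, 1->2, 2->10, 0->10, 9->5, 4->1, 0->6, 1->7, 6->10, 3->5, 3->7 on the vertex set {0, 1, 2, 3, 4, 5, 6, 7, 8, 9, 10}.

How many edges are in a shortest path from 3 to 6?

Distance 0: 3.
Distance 1: 1, 2, 5, 7, 10.
Distance 2: 0, 6, 8, 9 — contains 6.

2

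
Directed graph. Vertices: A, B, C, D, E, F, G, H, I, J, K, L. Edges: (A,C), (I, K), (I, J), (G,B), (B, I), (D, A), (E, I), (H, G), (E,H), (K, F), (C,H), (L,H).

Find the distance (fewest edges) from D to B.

5

Distance 0: D.
Distance 1: A.
Distance 2: C.
Distance 3: H.
Distance 4: G.
Distance 5: B — contains B.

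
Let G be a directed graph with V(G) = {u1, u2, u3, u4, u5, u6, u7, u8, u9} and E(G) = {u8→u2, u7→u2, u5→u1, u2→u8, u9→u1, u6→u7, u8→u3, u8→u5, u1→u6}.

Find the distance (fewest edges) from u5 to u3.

6

Distance 0: u5.
Distance 1: u1.
Distance 2: u6.
Distance 3: u7.
Distance 4: u2.
Distance 5: u8.
Distance 6: u3 — contains u3.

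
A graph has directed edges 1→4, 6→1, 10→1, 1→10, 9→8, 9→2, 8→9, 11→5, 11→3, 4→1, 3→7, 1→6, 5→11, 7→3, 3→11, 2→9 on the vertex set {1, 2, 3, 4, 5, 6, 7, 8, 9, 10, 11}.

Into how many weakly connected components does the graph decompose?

From 1: component {1, 4, 6, 10}.
From 2: component {2, 8, 9}.
From 3: component {3, 5, 7, 11}.
That's 3 components.

3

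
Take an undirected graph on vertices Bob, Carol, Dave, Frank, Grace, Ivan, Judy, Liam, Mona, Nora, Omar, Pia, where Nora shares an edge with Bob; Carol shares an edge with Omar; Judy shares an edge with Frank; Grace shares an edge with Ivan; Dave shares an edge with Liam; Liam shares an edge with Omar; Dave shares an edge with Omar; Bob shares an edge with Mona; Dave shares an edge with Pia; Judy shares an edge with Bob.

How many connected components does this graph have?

3

From Bob: component {Bob, Frank, Judy, Mona, Nora}.
From Carol: component {Carol, Dave, Liam, Omar, Pia}.
From Grace: component {Grace, Ivan}.
That's 3 components.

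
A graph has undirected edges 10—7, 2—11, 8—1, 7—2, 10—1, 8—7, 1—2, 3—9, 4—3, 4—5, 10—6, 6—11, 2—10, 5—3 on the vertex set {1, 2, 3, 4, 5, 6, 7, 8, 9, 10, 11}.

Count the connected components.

2

From 1: component {1, 2, 6, 7, 8, 10, 11}.
From 3: component {3, 4, 5, 9}.
That's 2 components.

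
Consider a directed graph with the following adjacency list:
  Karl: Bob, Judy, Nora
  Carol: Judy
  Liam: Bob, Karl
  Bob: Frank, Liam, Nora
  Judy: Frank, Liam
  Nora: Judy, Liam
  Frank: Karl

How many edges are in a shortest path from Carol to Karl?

Distance 0: Carol.
Distance 1: Judy.
Distance 2: Frank, Liam.
Distance 3: Bob, Karl — contains Karl.

3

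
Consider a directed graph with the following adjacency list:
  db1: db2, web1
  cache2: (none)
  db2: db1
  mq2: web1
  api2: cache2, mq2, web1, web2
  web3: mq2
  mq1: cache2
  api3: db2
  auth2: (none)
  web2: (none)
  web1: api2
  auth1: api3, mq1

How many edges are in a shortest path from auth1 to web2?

Distance 0: auth1.
Distance 1: api3, mq1.
Distance 2: cache2, db2.
Distance 3: db1.
Distance 4: web1.
Distance 5: api2.
Distance 6: mq2, web2 — contains web2.

6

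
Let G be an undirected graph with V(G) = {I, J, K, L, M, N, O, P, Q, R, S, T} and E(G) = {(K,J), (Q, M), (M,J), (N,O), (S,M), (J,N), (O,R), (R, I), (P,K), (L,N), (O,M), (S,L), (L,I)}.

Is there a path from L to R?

Yes

Explore from L.
Distance 1: reach I, N, S.
Distance 2: reach J, M, O, R.
Found R.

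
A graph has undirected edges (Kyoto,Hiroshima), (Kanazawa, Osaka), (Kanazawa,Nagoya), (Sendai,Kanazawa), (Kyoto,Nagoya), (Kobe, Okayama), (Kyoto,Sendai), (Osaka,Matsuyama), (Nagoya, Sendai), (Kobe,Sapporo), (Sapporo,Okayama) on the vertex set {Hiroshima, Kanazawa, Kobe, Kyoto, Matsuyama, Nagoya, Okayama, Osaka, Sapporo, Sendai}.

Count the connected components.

From Hiroshima: component {Hiroshima, Kanazawa, Kyoto, Matsuyama, Nagoya, Osaka, Sendai}.
From Kobe: component {Kobe, Okayama, Sapporo}.
That's 2 components.

2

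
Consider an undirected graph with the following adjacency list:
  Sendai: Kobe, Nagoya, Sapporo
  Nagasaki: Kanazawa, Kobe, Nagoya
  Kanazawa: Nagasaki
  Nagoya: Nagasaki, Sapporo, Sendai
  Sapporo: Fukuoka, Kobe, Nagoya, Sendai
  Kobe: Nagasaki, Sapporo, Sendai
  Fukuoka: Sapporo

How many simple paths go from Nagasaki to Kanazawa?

1

Nagasaki–Kanazawa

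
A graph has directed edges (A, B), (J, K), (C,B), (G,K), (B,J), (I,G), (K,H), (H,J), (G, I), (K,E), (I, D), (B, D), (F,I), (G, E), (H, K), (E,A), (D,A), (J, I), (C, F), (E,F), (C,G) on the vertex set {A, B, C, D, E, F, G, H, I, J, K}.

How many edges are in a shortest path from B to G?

Distance 0: B.
Distance 1: D, J.
Distance 2: A, I, K.
Distance 3: E, G, H — contains G.

3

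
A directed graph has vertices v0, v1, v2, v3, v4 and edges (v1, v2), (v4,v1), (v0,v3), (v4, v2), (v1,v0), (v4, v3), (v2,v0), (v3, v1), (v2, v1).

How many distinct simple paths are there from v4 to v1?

v4→v1
v4→v2→v0→v3→v1
v4→v2→v1
v4→v3→v1

4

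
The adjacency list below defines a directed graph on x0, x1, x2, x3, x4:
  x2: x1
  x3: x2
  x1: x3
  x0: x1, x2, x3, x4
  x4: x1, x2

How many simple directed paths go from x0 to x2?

5

x0→x1→x3→x2
x0→x2
x0→x3→x2
x0→x4→x1→x3→x2
x0→x4→x2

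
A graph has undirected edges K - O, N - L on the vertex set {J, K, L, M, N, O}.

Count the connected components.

4

From J: component {J}.
From K: component {K, O}.
From L: component {L, N}.
From M: component {M}.
That's 4 components.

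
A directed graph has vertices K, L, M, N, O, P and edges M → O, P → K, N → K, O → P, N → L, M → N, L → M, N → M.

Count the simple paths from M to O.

1

M→O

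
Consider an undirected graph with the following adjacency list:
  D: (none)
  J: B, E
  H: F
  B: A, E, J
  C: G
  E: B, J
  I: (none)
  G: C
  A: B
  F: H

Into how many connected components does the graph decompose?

5

From A: component {A, B, E, J}.
From C: component {C, G}.
From D: component {D}.
From F: component {F, H}.
From I: component {I}.
That's 5 components.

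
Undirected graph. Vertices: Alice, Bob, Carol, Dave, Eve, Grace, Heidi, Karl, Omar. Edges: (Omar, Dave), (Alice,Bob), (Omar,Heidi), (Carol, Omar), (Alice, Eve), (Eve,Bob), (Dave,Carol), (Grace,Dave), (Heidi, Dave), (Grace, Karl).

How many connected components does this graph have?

2

From Alice: component {Alice, Bob, Eve}.
From Carol: component {Carol, Dave, Grace, Heidi, Karl, Omar}.
That's 2 components.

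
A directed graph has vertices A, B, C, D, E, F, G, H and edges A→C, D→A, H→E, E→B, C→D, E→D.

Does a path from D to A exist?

Explore from D.
Distance 1: reach A.
Found A.

Yes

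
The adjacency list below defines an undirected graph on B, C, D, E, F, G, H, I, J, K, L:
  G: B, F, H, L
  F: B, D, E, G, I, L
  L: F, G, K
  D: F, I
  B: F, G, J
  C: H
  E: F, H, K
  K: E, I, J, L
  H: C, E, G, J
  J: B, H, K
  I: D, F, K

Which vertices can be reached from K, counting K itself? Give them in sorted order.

Start at K.
Its neighbours: E, I, J, L.
Then their neighbours: B, D, F, G, H.
Then next layer: C.
Every vertex is now reached.

B, C, D, E, F, G, H, I, J, K, L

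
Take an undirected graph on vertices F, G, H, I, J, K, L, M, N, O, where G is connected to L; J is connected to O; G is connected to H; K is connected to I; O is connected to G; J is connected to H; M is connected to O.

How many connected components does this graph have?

From F: component {F}.
From G: component {G, H, J, L, M, O}.
From I: component {I, K}.
From N: component {N}.
That's 4 components.

4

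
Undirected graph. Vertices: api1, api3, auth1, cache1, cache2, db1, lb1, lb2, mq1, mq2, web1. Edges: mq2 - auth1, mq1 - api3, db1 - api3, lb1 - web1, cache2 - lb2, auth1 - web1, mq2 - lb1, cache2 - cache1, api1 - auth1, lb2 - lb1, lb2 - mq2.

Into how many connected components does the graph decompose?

2

From api1: component {api1, auth1, cache1, cache2, lb1, lb2, mq2, web1}.
From api3: component {api3, db1, mq1}.
That's 2 components.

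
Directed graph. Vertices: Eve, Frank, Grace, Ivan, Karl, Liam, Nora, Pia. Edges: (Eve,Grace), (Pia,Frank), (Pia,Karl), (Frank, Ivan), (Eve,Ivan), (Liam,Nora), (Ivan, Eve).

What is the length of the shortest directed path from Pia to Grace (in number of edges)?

Distance 0: Pia.
Distance 1: Frank, Karl.
Distance 2: Ivan.
Distance 3: Eve.
Distance 4: Grace — contains Grace.

4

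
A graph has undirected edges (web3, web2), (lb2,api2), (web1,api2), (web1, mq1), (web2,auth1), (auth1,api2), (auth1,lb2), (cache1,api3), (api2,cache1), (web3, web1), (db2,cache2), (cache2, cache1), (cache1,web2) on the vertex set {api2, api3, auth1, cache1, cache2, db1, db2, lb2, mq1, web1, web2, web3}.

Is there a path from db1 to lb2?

db1 has no edges, so nothing is reachable from it.

No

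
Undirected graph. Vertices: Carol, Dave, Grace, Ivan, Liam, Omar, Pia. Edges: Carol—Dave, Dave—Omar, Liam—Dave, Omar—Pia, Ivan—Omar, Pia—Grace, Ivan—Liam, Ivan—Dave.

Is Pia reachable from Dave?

Explore from Dave.
Distance 1: reach Carol, Ivan, Liam, Omar.
Distance 2: reach Pia.
Found Pia.

Yes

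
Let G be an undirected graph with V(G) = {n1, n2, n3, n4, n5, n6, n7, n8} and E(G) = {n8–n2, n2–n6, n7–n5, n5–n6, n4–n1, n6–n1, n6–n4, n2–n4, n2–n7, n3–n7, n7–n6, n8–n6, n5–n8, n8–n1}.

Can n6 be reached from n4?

Explore from n4.
Distance 1: reach n1, n2, n6.
Found n6.

Yes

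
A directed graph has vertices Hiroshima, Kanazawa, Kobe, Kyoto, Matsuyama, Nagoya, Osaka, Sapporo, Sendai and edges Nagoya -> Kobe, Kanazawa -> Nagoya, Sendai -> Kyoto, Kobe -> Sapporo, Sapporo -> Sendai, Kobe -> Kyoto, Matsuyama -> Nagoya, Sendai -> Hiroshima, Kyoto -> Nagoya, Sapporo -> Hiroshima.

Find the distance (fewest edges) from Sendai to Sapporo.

4

Distance 0: Sendai.
Distance 1: Hiroshima, Kyoto.
Distance 2: Nagoya.
Distance 3: Kobe.
Distance 4: Sapporo — contains Sapporo.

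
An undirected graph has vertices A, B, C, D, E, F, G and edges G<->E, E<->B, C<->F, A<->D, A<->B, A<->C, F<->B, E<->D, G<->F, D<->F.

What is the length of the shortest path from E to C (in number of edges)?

Distance 0: E.
Distance 1: B, D, G.
Distance 2: A, F.
Distance 3: C — contains C.

3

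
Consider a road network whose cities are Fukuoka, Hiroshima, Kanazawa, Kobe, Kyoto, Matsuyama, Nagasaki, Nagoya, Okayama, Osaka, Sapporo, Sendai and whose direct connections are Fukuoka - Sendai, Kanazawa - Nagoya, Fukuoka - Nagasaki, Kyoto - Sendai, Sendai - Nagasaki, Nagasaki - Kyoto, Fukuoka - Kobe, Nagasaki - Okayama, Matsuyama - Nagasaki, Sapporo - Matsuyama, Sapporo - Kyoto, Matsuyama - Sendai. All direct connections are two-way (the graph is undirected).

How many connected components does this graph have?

From Fukuoka: component {Fukuoka, Kobe, Kyoto, Matsuyama, Nagasaki, Okayama, Sapporo, Sendai}.
From Hiroshima: component {Hiroshima}.
From Kanazawa: component {Kanazawa, Nagoya}.
From Osaka: component {Osaka}.
That's 4 components.

4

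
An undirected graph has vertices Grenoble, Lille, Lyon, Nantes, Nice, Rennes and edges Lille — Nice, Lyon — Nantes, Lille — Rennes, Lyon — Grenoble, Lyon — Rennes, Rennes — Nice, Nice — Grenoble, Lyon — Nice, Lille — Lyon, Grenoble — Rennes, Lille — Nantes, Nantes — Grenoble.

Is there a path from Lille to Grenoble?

Explore from Lille.
Distance 1: reach Lyon, Nantes, Nice, Rennes.
Distance 2: reach Grenoble.
Found Grenoble.

Yes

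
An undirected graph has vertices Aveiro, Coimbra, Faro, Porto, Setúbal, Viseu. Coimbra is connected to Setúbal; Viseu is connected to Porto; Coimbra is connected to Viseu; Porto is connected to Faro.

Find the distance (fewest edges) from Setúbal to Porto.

3

Distance 0: Setúbal.
Distance 1: Coimbra.
Distance 2: Viseu.
Distance 3: Porto — contains Porto.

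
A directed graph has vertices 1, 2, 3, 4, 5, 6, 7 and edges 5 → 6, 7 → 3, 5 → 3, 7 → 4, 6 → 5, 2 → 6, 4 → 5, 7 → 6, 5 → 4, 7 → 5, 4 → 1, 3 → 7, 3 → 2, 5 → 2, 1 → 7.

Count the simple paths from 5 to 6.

5→2→6
5→3→2→6
5→3→7→6
5→4→1→7→3→2→6
5→4→1→7→6
5→6

6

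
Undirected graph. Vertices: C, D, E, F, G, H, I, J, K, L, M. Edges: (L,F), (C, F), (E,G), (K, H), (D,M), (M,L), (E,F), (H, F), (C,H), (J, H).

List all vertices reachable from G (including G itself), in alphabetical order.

C, D, E, F, G, H, J, K, L, M

Start at G.
Its neighbours: E.
Then their neighbours: F.
Then next layer: C, H, L.
Then next layer: J, K, M.
Then next layer: D.
Nothing further is reachable.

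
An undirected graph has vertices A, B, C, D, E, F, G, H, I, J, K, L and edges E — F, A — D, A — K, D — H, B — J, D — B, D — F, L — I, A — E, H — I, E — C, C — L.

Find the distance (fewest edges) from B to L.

Distance 0: B.
Distance 1: D, J.
Distance 2: A, F, H.
Distance 3: E, I, K.
Distance 4: C, L — contains L.

4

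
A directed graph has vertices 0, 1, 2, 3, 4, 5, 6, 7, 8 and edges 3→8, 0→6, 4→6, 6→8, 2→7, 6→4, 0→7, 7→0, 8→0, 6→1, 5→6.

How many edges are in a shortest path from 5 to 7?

Distance 0: 5.
Distance 1: 6.
Distance 2: 1, 4, 8.
Distance 3: 0.
Distance 4: 7 — contains 7.

4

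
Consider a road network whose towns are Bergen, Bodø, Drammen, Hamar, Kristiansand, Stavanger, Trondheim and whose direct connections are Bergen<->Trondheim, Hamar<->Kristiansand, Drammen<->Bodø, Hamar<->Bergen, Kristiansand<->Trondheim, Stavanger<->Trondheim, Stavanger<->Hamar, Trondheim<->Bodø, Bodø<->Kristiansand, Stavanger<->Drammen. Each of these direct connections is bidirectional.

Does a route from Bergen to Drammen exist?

Explore from Bergen.
Distance 1: reach Hamar, Trondheim.
Distance 2: reach Bodø, Kristiansand, Stavanger.
Distance 3: reach Drammen.
Found Drammen.

Yes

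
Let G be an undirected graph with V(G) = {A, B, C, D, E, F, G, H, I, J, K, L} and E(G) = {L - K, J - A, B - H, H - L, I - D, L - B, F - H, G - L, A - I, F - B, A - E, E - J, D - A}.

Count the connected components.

3

From A: component {A, D, E, I, J}.
From B: component {B, F, G, H, K, L}.
From C: component {C}.
That's 3 components.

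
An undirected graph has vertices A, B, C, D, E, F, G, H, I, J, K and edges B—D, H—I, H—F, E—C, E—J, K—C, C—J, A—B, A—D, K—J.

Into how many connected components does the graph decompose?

From A: component {A, B, D}.
From C: component {C, E, J, K}.
From F: component {F, H, I}.
From G: component {G}.
That's 4 components.

4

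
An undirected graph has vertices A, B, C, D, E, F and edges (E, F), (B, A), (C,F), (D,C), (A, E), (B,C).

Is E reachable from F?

Yes

Explore from F.
Distance 1: reach C, E.
Found E.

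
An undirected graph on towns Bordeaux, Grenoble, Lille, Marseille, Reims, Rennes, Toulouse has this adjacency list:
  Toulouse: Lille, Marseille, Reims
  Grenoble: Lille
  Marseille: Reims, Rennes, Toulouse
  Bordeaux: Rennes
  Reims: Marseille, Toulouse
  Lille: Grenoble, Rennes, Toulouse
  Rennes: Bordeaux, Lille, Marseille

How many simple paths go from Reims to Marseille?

Reims–Marseille
Reims–Toulouse–Lille–Rennes–Marseille
Reims–Toulouse–Marseille

3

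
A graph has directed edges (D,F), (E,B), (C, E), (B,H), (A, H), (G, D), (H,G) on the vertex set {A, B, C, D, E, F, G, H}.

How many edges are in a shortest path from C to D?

Distance 0: C.
Distance 1: E.
Distance 2: B.
Distance 3: H.
Distance 4: G.
Distance 5: D — contains D.

5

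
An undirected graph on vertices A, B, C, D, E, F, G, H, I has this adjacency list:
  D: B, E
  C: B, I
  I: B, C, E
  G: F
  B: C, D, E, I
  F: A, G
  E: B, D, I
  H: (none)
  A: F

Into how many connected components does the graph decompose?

3

From A: component {A, F, G}.
From B: component {B, C, D, E, I}.
From H: component {H}.
That's 3 components.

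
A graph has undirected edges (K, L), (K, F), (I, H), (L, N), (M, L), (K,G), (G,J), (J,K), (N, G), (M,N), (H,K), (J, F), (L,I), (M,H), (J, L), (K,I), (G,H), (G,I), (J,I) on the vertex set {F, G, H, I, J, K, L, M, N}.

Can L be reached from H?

Explore from H.
Distance 1: reach G, I, K, M.
Distance 2: reach F, J, L, N.
Found L.

Yes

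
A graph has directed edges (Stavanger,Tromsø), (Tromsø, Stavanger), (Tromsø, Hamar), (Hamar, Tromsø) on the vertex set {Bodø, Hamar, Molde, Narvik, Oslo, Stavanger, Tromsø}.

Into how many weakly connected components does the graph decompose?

5

From Bodø: component {Bodø}.
From Hamar: component {Hamar, Stavanger, Tromsø}.
From Molde: component {Molde}.
From Narvik: component {Narvik}.
From Oslo: component {Oslo}.
That's 5 components.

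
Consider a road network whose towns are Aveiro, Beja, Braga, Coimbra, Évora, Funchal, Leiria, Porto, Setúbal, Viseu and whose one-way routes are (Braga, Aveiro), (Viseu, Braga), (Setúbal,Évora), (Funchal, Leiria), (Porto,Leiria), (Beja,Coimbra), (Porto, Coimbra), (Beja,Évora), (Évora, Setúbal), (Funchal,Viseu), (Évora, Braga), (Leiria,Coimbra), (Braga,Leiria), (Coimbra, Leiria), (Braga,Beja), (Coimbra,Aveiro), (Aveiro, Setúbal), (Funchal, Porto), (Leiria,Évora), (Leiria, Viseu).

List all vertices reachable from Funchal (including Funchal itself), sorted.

Start at Funchal.
Its neighbours: Leiria, Porto, Viseu.
Then their neighbours: Braga, Coimbra, Évora.
Then next layer: Aveiro, Beja, Setúbal.
Every vertex is now reached.

Aveiro, Beja, Braga, Coimbra, Évora, Funchal, Leiria, Porto, Setúbal, Viseu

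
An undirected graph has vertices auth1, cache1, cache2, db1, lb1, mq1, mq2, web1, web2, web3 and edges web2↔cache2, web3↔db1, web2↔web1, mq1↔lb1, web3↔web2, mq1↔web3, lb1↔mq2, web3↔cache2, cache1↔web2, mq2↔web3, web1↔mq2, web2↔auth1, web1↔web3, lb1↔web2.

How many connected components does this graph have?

1

From auth1: component {auth1, cache1, cache2, db1, lb1, mq1, mq2, web1, web2, web3}.
That's 1 component.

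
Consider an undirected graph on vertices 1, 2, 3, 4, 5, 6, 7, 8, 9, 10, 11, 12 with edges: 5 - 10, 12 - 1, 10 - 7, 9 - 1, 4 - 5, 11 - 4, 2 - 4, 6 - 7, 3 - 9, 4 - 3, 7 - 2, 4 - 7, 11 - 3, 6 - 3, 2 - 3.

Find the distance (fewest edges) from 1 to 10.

5

Distance 0: 1.
Distance 1: 9, 12.
Distance 2: 3.
Distance 3: 2, 4, 6, 11.
Distance 4: 5, 7.
Distance 5: 10 — contains 10.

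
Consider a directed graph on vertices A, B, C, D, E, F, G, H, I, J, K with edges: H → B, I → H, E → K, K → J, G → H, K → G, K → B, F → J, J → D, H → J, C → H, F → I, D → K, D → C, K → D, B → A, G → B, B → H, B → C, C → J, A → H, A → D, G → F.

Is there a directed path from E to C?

Explore from E.
Distance 1: reach K.
Distance 2: reach B, D, G, J.
Distance 3: reach A, C, F, H.
Found C.

Yes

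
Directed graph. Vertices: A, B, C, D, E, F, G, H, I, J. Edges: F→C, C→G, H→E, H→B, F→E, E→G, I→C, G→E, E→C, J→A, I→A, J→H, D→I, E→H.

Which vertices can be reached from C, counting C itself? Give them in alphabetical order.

Start at C.
Its neighbours: G.
Then their neighbours: E.
Then next layer: H.
Then next layer: B.
Nothing further is reachable.

B, C, E, G, H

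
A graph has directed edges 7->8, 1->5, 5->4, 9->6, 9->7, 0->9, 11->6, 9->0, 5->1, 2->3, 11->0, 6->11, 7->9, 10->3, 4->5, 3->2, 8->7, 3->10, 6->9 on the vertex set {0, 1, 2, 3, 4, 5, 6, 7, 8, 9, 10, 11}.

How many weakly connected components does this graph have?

From 0: component {0, 6, 7, 8, 9, 11}.
From 1: component {1, 4, 5}.
From 2: component {2, 3, 10}.
That's 3 components.

3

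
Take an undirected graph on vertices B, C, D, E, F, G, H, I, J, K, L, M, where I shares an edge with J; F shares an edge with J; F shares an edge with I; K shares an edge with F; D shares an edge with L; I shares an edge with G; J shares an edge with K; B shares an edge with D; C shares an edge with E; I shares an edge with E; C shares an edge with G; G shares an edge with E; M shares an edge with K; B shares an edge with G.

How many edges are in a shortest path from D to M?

6

Distance 0: D.
Distance 1: B, L.
Distance 2: G.
Distance 3: C, E, I.
Distance 4: F, J.
Distance 5: K.
Distance 6: M — contains M.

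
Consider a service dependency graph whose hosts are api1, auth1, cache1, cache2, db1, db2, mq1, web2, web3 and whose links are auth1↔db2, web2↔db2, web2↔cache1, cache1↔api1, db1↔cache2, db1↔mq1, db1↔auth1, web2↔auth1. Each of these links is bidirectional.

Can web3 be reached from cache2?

No

Explore from cache2.
Distance 1: reach db1.
Distance 2: reach auth1, mq1.
Distance 3: reach db2, web2.
Distance 4: reach cache1.
Distance 5: reach api1.
The search is exhausted without reaching web3; it lies in a different component.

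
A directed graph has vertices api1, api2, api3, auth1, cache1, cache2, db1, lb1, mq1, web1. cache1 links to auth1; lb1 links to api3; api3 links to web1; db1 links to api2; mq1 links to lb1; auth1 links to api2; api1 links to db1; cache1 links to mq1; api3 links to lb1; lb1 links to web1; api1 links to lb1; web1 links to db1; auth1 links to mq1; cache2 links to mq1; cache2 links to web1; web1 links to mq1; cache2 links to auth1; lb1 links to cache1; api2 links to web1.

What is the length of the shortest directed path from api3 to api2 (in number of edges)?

3

Distance 0: api3.
Distance 1: lb1, web1.
Distance 2: cache1, db1, mq1.
Distance 3: api2, auth1 — contains api2.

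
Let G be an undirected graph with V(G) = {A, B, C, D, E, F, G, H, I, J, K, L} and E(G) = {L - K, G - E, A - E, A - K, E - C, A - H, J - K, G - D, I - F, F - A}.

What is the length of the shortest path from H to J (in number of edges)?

3

Distance 0: H.
Distance 1: A.
Distance 2: E, F, K.
Distance 3: C, G, I, J, L — contains J.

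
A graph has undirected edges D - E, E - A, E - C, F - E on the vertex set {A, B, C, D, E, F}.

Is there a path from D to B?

No

Explore from D.
Distance 1: reach E.
Distance 2: reach A, C, F.
The search is exhausted without reaching B; it lies in a different component.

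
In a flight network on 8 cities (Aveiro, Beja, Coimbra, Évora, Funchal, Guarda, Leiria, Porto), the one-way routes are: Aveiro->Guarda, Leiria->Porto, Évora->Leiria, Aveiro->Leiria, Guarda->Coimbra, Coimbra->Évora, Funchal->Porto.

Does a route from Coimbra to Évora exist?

Explore from Coimbra.
Distance 1: reach Évora.
Found Évora.

Yes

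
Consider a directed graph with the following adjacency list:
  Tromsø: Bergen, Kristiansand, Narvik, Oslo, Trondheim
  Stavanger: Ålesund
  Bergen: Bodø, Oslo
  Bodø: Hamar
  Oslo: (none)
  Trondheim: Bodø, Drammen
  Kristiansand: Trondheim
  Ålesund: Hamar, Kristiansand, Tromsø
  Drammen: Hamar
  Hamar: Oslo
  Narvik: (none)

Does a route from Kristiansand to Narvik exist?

Explore from Kristiansand.
Distance 1: reach Trondheim.
Distance 2: reach Bodø, Drammen.
Distance 3: reach Hamar.
Distance 4: reach Oslo.
The search from Kristiansand is exhausted; no directed path reaches Narvik.

No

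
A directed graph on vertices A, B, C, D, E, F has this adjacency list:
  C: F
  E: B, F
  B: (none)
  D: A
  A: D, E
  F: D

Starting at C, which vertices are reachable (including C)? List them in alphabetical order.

A, B, C, D, E, F

Start at C.
Its neighbours: F.
Then their neighbours: D.
Then next layer: A.
Then next layer: E.
Then next layer: B.
Every vertex is now reached.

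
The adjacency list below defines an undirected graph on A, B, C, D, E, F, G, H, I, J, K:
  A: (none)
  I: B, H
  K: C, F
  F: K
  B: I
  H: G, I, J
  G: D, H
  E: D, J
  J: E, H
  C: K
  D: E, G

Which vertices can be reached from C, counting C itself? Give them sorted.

Start at C.
Its neighbours: K.
Then their neighbours: F.
Nothing further is reachable.

C, F, K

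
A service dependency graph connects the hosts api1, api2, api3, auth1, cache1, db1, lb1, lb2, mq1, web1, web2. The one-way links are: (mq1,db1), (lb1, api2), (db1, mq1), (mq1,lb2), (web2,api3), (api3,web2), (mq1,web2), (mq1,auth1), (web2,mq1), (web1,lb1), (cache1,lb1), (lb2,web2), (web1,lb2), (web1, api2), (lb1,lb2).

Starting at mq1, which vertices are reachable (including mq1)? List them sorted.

Start at mq1.
Its neighbours: auth1, db1, lb2, web2.
Then their neighbours: api3.
Nothing further is reachable.

api3, auth1, db1, lb2, mq1, web2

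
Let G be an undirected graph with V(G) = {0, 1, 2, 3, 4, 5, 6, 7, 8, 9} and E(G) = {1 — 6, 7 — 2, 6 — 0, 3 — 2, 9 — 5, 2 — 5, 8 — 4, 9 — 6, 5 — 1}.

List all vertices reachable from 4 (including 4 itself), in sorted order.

Start at 4.
Its neighbours: 8.
Nothing further is reachable.

4, 8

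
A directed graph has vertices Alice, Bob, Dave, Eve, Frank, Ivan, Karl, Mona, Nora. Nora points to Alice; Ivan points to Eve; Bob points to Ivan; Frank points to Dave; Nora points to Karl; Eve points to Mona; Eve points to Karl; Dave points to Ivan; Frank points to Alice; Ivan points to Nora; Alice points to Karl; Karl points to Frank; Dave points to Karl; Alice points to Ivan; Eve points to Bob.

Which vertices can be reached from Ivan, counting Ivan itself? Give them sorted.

Start at Ivan.
Its neighbours: Eve, Nora.
Then their neighbours: Alice, Bob, Karl, Mona.
Then next layer: Frank.
Then next layer: Dave.
Every vertex is now reached.

Alice, Bob, Dave, Eve, Frank, Ivan, Karl, Mona, Nora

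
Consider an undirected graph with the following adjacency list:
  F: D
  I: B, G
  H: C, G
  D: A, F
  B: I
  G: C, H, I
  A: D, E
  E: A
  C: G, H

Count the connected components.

From A: component {A, D, E, F}.
From B: component {B, C, G, H, I}.
That's 2 components.

2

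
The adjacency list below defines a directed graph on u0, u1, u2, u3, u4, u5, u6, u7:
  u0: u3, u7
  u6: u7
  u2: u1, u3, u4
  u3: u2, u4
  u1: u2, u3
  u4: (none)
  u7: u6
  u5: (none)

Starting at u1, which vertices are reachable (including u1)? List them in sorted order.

u1, u2, u3, u4

Start at u1.
Its neighbours: u2, u3.
Then their neighbours: u4.
Nothing further is reachable.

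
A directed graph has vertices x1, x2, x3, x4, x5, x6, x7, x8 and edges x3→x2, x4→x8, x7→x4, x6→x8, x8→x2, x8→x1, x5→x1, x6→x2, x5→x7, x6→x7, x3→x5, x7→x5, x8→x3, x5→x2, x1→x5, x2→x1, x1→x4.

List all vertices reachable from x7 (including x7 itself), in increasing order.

Start at x7.
Its neighbours: x4, x5.
Then their neighbours: x1, x2, x8.
Then next layer: x3.
Nothing further is reachable.

x1, x2, x3, x4, x5, x7, x8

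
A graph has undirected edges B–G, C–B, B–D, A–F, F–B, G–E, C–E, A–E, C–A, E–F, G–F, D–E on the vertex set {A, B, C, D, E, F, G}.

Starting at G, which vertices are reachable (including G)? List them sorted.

Start at G.
Its neighbours: B, E, F.
Then their neighbours: A, C, D.
Every vertex is now reached.

A, B, C, D, E, F, G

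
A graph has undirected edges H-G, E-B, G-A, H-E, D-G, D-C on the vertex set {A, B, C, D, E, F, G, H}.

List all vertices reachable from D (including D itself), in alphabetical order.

A, B, C, D, E, G, H

Start at D.
Its neighbours: C, G.
Then their neighbours: A, H.
Then next layer: E.
Then next layer: B.
Nothing further is reachable.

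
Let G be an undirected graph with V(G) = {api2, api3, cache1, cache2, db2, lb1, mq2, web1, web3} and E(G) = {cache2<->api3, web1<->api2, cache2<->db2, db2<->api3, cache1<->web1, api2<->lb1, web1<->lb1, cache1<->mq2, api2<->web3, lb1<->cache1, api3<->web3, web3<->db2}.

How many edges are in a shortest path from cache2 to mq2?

Distance 0: cache2.
Distance 1: api3, db2.
Distance 2: web3.
Distance 3: api2.
Distance 4: lb1, web1.
Distance 5: cache1.
Distance 6: mq2 — contains mq2.

6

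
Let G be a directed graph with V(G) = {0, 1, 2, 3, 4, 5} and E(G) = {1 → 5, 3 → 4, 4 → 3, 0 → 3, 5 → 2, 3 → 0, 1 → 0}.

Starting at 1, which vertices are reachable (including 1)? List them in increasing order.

0, 1, 2, 3, 4, 5

Start at 1.
Its neighbours: 0, 5.
Then their neighbours: 2, 3.
Then next layer: 4.
Every vertex is now reached.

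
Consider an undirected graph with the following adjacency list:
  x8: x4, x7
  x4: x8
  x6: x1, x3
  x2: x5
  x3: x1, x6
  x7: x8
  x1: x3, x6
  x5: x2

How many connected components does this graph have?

From x1: component {x1, x3, x6}.
From x2: component {x2, x5}.
From x4: component {x4, x7, x8}.
That's 3 components.

3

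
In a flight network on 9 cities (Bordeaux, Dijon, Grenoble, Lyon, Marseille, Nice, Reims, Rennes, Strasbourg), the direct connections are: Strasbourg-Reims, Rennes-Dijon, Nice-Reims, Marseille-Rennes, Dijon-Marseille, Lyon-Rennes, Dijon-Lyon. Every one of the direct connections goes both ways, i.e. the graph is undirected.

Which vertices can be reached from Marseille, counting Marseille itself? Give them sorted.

Start at Marseille.
Its neighbours: Dijon, Rennes.
Then their neighbours: Lyon.
Nothing further is reachable.

Dijon, Lyon, Marseille, Rennes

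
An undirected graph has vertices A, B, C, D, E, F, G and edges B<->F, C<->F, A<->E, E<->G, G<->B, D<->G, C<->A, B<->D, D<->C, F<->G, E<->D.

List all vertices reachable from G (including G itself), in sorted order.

A, B, C, D, E, F, G

Start at G.
Its neighbours: B, D, E, F.
Then their neighbours: A, C.
Every vertex is now reached.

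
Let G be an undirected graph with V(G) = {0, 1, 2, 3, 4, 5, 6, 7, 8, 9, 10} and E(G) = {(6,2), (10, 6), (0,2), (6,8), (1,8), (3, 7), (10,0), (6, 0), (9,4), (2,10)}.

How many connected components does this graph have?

From 0: component {0, 1, 2, 6, 8, 10}.
From 3: component {3, 7}.
From 4: component {4, 9}.
From 5: component {5}.
That's 4 components.

4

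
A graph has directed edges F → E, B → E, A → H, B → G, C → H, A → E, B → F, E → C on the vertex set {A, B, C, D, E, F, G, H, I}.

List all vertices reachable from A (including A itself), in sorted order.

A, C, E, H

Start at A.
Its neighbours: E, H.
Then their neighbours: C.
Nothing further is reachable.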